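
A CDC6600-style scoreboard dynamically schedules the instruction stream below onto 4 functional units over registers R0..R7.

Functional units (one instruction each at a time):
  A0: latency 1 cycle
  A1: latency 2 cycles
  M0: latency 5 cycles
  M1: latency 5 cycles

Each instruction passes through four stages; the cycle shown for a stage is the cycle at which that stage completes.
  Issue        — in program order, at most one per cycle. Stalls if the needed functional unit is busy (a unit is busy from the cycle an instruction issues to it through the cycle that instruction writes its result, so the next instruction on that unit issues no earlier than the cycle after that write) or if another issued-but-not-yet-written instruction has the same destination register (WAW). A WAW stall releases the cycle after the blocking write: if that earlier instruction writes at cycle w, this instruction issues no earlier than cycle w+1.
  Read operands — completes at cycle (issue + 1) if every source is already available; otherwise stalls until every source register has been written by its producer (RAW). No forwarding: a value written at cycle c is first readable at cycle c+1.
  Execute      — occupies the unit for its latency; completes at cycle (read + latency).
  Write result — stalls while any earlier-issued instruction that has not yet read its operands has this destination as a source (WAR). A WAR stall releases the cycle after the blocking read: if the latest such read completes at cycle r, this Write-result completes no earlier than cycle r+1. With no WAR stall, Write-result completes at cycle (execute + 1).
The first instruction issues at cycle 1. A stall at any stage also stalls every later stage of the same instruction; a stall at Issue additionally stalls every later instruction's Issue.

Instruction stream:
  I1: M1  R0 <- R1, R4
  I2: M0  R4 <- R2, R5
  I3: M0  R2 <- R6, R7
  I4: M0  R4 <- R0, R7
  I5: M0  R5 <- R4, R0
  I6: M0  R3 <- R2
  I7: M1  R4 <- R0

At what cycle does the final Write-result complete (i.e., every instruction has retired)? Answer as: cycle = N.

cycle = 42

I1: IS=1 RO=2 EX=7 WR=8
I2: IS=2 RO=3 EX=8 WR=9
I3: IS=10 RO=11 EX=16 WR=17  [struct: M0 busy until I2 writes@9]
I4: IS=18 RO=19 EX=24 WR=25  [struct: M0 busy until I3 writes@17]
I5: IS=26 RO=27 EX=32 WR=33  [struct: M0 busy until I4 writes@25]
I6: IS=34 RO=35 EX=40 WR=41  [struct: M0 busy until I5 writes@33]
I7: IS=35 RO=36 EX=41 WR=42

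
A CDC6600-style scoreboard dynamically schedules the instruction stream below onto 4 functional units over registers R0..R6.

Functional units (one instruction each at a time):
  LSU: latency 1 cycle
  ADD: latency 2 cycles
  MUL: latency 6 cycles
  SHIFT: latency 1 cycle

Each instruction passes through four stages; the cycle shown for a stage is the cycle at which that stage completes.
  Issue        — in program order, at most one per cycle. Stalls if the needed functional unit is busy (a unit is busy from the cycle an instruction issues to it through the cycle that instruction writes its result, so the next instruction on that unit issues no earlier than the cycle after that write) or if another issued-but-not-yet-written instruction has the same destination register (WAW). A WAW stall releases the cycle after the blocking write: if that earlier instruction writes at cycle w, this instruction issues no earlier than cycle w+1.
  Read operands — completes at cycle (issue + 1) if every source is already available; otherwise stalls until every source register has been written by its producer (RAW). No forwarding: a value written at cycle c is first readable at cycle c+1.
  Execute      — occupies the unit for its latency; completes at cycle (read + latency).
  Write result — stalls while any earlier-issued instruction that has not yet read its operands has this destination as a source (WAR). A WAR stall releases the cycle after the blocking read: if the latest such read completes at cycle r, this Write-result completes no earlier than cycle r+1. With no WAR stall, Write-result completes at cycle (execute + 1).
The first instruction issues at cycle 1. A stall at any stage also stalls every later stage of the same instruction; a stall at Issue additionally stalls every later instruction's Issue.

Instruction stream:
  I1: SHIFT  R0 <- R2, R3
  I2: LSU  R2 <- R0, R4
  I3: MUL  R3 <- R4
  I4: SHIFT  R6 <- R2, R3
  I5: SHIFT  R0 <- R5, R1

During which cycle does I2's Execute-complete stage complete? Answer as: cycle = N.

cycle = 6

1) issue 1, read 2, done 3, write 4
2) issue 2, read 5, done 6, write 7  <RAW R0: wait I1 write@4>
3) issue 3, read 4, done 10, write 11
4) issue 5, read 12, done 13, write 14  <struct: SHIFT busy until I1 writes@4 / RAW R3: wait I3 write@11>
5) issue 15, read 16, done 17, write 18  <struct: SHIFT busy until I4 writes@14>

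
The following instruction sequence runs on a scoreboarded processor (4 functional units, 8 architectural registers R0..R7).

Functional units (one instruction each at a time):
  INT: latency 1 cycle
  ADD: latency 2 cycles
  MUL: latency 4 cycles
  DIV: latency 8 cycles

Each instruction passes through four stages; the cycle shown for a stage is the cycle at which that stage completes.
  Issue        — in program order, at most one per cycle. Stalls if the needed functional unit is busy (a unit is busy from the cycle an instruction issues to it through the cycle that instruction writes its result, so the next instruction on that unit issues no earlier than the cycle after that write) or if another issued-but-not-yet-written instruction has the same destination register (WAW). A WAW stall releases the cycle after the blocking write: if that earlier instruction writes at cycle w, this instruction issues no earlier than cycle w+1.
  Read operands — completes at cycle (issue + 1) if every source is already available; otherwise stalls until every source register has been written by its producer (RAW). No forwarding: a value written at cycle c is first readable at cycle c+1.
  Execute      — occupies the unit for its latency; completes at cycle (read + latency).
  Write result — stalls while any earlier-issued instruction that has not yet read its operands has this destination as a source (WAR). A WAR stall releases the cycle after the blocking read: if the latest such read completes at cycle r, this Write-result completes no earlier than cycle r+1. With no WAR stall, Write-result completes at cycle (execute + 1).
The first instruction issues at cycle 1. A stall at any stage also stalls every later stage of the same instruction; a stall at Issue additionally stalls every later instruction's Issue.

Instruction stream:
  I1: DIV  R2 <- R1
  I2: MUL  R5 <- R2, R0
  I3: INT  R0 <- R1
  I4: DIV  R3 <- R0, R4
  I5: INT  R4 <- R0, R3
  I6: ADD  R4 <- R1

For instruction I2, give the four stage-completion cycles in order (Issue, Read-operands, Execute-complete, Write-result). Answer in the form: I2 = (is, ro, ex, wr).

I2 = (2, 12, 16, 17)

[1] I1 dispatched to DIV
[2] I1 operands ready · I2 dispatched to MUL
[3] I3 dispatched to INT
[4] I3 operands ready
[5] I3 complete
[10] I1 complete
[11] R2←I1
[12] I2 operands ready · I4 dispatched to DIV
[13] R0←I3
[14] I4 operands ready · I5 dispatched to INT
[16] I2 complete
[17] R5←I2
[22] I4 complete
[23] R3←I4
[24] I5 operands ready
[25] I5 complete
[26] R4←I5
[27] I6 dispatched to ADD
[28] I6 operands ready
[30] I6 complete
[31] R4←I6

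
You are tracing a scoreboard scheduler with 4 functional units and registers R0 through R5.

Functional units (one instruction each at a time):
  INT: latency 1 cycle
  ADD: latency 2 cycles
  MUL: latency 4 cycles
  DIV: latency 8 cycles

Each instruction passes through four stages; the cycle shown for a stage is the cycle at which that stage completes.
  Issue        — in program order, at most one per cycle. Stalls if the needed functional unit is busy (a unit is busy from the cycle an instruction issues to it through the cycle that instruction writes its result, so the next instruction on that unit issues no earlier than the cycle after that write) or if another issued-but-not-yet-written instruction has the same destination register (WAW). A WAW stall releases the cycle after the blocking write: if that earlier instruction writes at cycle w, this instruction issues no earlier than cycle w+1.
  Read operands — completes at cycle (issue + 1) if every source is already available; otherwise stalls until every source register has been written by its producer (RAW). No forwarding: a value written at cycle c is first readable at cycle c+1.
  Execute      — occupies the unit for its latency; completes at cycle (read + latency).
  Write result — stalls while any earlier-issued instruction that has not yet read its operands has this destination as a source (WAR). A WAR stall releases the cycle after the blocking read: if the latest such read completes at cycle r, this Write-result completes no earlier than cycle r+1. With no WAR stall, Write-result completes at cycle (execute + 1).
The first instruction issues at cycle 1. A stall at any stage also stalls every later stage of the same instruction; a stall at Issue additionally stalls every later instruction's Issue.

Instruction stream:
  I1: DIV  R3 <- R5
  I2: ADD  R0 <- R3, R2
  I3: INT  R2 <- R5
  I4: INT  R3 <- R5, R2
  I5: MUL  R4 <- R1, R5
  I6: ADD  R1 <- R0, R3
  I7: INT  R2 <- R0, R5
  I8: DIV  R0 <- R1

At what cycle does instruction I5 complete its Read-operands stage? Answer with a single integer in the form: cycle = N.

cycle = 16

t=1  I1 issues→DIV
t=2  I1 reads | I2 issues→ADD
t=3  I3 issues→INT
t=4  I3 reads
t=5  I3 exec-done
t=10  I1 exec-done
t=11  I1 writes R3
t=12  I2 reads
t=13  I3 writes R2
t=14  I2 exec-done | I4 issues→INT
t=15  I2 writes R0 | I4 reads | I5 issues→MUL
t=16  I4 exec-done | I5 reads | I6 issues→ADD
t=17  I4 writes R3
t=18  I6 reads | I7 issues→INT
t=19  I7 reads | I8 issues→DIV
t=20  I5 exec-done | I6 exec-done | I7 exec-done
t=21  I5 writes R4 | I6 writes R1 | I7 writes R2
t=22  I8 reads
t=30  I8 exec-done
t=31  I8 writes R0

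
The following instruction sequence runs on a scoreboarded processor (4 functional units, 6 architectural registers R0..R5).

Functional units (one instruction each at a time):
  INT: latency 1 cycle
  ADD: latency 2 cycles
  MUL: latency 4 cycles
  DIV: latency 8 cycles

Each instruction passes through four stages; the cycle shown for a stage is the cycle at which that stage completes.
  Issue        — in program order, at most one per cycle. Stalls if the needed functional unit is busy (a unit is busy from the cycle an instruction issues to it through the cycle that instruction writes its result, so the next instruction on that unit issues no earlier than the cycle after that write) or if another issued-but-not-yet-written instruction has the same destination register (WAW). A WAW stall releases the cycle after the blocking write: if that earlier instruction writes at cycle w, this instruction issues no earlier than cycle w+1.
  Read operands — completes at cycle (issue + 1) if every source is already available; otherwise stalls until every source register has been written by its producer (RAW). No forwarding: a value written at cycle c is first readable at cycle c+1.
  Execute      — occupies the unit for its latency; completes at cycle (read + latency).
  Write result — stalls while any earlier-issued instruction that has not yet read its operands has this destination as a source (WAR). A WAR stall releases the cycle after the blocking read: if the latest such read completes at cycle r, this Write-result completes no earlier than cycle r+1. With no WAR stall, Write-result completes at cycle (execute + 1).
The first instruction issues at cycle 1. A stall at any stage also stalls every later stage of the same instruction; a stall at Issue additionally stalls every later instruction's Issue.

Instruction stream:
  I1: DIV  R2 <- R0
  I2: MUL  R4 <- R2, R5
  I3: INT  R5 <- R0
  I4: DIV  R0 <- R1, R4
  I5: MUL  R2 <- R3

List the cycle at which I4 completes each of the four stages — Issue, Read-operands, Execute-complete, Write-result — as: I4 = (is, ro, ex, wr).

I1: IS=1 RO=2 EX=10 WR=11
I2: IS=2 RO=12 EX=16 WR=17  [RAW R2: wait I1 write@11]
I3: IS=3 RO=4 EX=5 WR=13  [WAR R5: wait I2 read@12]
I4: IS=12 RO=18 EX=26 WR=27  [struct: DIV busy until I1 writes@11; RAW R4: wait I2 write@17]
I5: IS=18 RO=19 EX=23 WR=24  [struct: MUL busy until I2 writes@17]

I4 = (12, 18, 26, 27)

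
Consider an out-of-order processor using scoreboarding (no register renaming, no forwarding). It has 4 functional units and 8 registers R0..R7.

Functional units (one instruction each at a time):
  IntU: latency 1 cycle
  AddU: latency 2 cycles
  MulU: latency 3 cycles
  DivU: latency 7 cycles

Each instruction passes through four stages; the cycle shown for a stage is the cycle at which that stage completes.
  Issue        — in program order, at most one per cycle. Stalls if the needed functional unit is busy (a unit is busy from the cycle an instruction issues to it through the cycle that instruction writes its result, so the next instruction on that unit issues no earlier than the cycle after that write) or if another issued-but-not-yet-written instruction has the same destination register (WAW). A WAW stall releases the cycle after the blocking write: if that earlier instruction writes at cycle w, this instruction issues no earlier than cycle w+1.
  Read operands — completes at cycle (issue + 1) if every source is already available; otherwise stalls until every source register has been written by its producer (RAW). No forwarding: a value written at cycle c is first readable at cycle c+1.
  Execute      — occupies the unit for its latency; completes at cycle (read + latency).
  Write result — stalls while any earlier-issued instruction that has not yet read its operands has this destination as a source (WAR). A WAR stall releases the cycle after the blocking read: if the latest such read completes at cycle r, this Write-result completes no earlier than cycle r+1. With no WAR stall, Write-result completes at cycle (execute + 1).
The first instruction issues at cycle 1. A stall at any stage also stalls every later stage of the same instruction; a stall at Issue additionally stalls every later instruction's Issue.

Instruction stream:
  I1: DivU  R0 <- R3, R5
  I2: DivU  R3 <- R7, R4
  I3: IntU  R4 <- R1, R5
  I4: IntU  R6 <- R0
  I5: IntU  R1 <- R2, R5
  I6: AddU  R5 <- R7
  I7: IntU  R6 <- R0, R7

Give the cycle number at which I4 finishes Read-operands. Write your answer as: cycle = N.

cycle = 17

I1 -> (1, 2, 9, 10)
I2 -> (11, 12, 19, 20)  // struct: DivU busy until I1 writes@10
I3 -> (12, 13, 14, 15)
I4 -> (16, 17, 18, 19)  // struct: IntU busy until I3 writes@15
I5 -> (20, 21, 22, 23)  // struct: IntU busy until I4 writes@19
I6 -> (21, 22, 24, 25)
I7 -> (24, 25, 26, 27)  // struct: IntU busy until I5 writes@23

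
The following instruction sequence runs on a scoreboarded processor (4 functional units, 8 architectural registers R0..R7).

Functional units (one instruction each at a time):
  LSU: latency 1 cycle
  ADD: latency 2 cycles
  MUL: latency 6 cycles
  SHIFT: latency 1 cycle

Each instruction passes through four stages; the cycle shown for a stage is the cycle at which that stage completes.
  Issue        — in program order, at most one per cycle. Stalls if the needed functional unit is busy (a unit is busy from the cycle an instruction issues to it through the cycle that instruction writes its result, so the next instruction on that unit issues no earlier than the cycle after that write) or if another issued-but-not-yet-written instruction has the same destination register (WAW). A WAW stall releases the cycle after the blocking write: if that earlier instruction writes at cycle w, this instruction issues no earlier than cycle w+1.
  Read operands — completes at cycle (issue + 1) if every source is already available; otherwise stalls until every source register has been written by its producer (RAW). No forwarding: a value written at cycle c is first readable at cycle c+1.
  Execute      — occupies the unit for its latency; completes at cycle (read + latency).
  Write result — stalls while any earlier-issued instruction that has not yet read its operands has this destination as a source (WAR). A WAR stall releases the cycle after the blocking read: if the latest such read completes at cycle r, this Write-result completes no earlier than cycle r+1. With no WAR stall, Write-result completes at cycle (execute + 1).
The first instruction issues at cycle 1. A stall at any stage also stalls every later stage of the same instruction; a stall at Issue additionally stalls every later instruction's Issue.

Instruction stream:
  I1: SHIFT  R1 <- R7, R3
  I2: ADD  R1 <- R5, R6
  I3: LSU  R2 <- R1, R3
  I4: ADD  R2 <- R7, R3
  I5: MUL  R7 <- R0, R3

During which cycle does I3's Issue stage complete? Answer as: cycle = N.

cycle = 6

cycle 1: I1→SHIFT
cycle 2: I1 RO
cycle 3: I1 EX
cycle 4: I1 WR R1
cycle 5: I2→ADD
cycle 6: I2 RO, I3→LSU
cycle 8: I2 EX
cycle 9: I2 WR R1
cycle 10: I3 RO
cycle 11: I3 EX
cycle 12: I3 WR R2
cycle 13: I4→ADD
cycle 14: I4 RO, I5→MUL
cycle 15: I5 RO
cycle 16: I4 EX
cycle 17: I4 WR R2
cycle 21: I5 EX
cycle 22: I5 WR R7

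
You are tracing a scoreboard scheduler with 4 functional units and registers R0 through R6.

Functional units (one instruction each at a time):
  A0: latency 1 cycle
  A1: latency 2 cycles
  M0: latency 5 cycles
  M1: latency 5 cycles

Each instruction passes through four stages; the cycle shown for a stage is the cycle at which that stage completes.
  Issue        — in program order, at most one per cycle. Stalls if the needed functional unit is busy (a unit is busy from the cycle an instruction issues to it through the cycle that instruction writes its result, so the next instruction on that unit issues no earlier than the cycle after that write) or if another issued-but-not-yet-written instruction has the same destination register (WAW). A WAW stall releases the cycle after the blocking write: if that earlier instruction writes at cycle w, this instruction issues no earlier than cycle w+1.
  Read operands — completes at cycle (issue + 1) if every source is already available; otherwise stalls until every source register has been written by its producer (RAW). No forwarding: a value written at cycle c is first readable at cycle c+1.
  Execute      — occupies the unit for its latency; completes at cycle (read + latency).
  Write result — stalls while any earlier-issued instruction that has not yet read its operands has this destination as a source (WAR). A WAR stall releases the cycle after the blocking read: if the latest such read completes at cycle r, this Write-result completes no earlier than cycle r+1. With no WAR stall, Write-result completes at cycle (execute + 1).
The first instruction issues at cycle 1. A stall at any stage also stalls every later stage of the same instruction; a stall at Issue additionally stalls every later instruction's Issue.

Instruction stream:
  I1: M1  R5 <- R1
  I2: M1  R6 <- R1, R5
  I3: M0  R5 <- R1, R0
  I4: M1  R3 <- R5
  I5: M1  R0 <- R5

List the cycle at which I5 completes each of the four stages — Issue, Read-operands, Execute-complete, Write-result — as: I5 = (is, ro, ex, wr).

I5 = (25, 26, 31, 32)

[1] issue I1 (M1)
[2] I1 read-ops
[7] I1 finished on M1
[8] I1→R5
[9] issue I2 (M1)
[10] I2 read-ops · issue I3 (M0)
[11] I3 read-ops
[15] I2 finished on M1
[16] I2→R6 · I3 finished on M0
[17] I3→R5 · issue I4 (M1)
[18] I4 read-ops
[23] I4 finished on M1
[24] I4→R3
[25] issue I5 (M1)
[26] I5 read-ops
[31] I5 finished on M1
[32] I5→R0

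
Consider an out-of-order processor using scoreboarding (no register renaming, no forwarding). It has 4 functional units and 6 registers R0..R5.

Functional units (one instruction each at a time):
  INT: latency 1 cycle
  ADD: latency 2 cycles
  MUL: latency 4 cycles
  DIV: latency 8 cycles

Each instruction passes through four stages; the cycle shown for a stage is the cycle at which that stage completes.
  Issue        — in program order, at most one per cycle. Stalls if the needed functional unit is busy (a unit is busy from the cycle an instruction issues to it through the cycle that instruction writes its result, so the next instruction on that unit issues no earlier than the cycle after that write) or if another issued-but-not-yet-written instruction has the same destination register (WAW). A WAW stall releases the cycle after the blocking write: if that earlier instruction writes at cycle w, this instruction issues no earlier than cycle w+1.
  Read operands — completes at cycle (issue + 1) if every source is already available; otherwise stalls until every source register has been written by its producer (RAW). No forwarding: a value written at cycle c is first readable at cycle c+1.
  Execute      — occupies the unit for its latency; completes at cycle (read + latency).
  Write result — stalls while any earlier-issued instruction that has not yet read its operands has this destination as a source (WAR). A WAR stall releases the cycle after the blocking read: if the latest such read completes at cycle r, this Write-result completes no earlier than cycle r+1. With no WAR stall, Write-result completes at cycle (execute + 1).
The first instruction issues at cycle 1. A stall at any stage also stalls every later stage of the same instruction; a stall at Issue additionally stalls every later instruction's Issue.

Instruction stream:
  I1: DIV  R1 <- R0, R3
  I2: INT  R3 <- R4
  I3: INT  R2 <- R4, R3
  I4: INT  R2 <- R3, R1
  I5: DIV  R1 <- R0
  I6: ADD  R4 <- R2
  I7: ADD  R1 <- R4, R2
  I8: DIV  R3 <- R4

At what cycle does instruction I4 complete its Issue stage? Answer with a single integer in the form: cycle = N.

1) issue 1, read 2, done 10, write 11
2) issue 2, read 3, done 4, write 5
3) issue 6, read 7, done 8, write 9  <struct: INT busy until I2 writes@5>
4) issue 10, read 12, done 13, write 14  <struct: INT busy until I3 writes@9 / RAW R1: wait I1 write@11>
5) issue 12, read 13, done 21, write 22  <struct: DIV busy until I1 writes@11>
6) issue 13, read 15, done 17, write 18  <RAW R2: wait I4 write@14>
7) issue 23, read 24, done 26, write 27  <WAW R1: wait I5 write@22>
8) issue 24, read 25, done 33, write 34

cycle = 10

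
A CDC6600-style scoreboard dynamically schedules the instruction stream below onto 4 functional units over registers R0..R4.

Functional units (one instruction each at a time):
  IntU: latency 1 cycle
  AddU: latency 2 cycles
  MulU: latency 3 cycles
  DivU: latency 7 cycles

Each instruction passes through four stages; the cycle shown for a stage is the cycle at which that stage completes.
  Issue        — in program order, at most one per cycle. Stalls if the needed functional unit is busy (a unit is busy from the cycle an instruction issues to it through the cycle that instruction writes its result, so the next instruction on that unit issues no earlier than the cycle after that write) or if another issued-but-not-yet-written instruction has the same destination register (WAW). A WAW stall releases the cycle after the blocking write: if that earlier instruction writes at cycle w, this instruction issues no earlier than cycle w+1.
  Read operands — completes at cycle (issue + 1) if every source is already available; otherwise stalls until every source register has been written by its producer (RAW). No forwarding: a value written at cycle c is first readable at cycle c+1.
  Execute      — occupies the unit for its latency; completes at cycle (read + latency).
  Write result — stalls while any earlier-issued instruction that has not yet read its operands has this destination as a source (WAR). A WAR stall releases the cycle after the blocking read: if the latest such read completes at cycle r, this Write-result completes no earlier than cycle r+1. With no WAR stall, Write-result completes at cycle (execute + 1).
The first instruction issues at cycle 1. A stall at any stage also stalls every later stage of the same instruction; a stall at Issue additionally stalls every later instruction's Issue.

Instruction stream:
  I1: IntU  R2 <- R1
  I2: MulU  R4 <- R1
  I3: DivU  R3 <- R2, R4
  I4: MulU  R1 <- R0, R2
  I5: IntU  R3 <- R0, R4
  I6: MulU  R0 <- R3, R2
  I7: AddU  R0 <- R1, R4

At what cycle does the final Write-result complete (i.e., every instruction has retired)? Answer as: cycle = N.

cycle = 30

cycle 1: I1 issues→IntU
cycle 2: I1 reads, I2 issues→MulU
cycle 3: I1 exec-done, I2 reads, I3 issues→DivU
cycle 4: I1 writes R2
cycle 6: I2 exec-done
cycle 7: I2 writes R4
cycle 8: I3 reads, I4 issues→MulU
cycle 9: I4 reads
cycle 12: I4 exec-done
cycle 13: I4 writes R1
cycle 15: I3 exec-done
cycle 16: I3 writes R3
cycle 17: I5 issues→IntU
cycle 18: I5 reads, I6 issues→MulU
cycle 19: I5 exec-done
cycle 20: I5 writes R3
cycle 21: I6 reads
cycle 24: I6 exec-done
cycle 25: I6 writes R0
cycle 26: I7 issues→AddU
cycle 27: I7 reads
cycle 29: I7 exec-done
cycle 30: I7 writes R0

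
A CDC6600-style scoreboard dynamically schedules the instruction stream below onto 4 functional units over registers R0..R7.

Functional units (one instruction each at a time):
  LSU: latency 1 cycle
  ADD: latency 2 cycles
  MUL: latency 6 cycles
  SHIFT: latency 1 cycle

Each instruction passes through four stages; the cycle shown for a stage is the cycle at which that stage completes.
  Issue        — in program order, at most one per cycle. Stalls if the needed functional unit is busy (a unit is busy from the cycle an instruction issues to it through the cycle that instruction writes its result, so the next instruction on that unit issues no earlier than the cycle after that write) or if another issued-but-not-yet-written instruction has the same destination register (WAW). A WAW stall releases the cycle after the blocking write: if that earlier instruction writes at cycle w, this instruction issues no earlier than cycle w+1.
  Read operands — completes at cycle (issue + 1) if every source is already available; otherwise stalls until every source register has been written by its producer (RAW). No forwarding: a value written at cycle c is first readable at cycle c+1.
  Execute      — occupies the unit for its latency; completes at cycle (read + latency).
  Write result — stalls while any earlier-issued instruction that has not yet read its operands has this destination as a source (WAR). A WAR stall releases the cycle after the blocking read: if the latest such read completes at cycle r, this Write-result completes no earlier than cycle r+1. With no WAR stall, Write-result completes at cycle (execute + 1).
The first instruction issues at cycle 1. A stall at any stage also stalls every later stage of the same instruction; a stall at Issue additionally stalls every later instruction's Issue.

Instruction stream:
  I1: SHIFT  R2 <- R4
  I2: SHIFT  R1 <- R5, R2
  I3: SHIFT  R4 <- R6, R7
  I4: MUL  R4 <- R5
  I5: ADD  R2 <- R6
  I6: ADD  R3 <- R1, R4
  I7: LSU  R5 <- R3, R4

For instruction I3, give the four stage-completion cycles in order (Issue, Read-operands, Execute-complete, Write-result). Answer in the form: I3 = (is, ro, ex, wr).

c1: I1 dispatched to SHIFT
c2: I1 operands ready
c3: I1 complete
c4: R2←I1
c5: I2 dispatched to SHIFT
c6: I2 operands ready
c7: I2 complete
c8: R1←I2
c9: I3 dispatched to SHIFT
c10: I3 operands ready
c11: I3 complete
c12: R4←I3
c13: I4 dispatched to MUL
c14: I4 operands ready | I5 dispatched to ADD
c15: I5 operands ready
c17: I5 complete
c18: R2←I5
c19: I6 dispatched to ADD
c20: I4 complete | I7 dispatched to LSU
c21: R4←I4
c22: I6 operands ready
c24: I6 complete
c25: R3←I6
c26: I7 operands ready
c27: I7 complete
c28: R5←I7

I3 = (9, 10, 11, 12)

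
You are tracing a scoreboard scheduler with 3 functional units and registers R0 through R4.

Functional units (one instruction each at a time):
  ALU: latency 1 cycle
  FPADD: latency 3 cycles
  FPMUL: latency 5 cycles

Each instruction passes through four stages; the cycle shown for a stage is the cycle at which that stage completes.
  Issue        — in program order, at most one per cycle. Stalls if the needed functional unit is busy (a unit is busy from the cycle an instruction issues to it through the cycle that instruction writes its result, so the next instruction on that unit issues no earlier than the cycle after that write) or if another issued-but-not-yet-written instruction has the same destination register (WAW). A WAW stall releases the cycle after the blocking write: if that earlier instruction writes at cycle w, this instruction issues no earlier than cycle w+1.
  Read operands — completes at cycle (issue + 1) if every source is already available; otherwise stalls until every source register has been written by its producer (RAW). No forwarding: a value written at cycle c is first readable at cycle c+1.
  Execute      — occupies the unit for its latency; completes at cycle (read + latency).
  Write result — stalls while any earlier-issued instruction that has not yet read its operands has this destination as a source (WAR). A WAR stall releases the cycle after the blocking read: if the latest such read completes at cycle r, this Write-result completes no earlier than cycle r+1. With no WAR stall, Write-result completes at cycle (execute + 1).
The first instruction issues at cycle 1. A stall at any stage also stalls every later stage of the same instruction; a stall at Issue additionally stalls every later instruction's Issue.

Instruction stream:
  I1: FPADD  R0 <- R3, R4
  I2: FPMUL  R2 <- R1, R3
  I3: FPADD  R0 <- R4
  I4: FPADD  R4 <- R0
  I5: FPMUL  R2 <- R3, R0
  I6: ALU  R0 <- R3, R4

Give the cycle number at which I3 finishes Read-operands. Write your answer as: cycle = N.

t=1  issue I1 (FPADD)
t=2  I1 read-ops | issue I2 (FPMUL)
t=3  I2 read-ops
t=5  I1 finished on FPADD
t=6  I1→R0
t=7  issue I3 (FPADD)
t=8  I2 finished on FPMUL | I3 read-ops
t=9  I2→R2
t=11  I3 finished on FPADD
t=12  I3→R0
t=13  issue I4 (FPADD)
t=14  I4 read-ops | issue I5 (FPMUL)
t=15  I5 read-ops | issue I6 (ALU)
t=17  I4 finished on FPADD
t=18  I4→R4
t=19  I6 read-ops
t=20  I5 finished on FPMUL | I6 finished on ALU
t=21  I5→R2 | I6→R0

cycle = 8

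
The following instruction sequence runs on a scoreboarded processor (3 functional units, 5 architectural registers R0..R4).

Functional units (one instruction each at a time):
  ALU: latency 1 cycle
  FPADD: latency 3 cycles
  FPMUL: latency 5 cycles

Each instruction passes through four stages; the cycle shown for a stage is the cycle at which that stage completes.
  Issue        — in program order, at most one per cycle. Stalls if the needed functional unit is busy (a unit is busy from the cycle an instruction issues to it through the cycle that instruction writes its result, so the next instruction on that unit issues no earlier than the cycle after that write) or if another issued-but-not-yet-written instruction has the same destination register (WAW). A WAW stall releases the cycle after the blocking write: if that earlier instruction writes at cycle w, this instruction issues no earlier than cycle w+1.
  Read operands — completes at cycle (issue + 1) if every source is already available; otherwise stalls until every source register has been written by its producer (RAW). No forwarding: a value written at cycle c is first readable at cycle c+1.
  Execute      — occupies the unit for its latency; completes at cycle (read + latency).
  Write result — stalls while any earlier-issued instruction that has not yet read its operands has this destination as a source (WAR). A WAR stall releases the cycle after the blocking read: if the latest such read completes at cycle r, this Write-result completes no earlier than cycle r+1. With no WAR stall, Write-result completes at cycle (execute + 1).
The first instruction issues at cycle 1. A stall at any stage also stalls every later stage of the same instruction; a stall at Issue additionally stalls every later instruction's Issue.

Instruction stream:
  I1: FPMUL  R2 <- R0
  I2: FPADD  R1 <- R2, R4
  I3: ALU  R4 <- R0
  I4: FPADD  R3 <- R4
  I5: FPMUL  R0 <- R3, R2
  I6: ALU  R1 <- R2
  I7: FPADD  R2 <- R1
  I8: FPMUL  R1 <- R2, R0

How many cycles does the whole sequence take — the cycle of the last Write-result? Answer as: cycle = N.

cycle = 34

t=1  I1→FPMUL
t=2  I1 RO, I2→FPADD
t=3  I3→ALU
t=4  I3 RO
t=5  I3 EX
t=7  I1 EX
t=8  I1 WR R2
t=9  I2 RO
t=10  I3 WR R4
t=12  I2 EX
t=13  I2 WR R1
t=14  I4→FPADD
t=15  I4 RO, I5→FPMUL
t=16  I6→ALU
t=17  I6 RO
t=18  I4 EX, I6 EX
t=19  I4 WR R3, I6 WR R1
t=20  I5 RO, I7→FPADD
t=21  I7 RO
t=24  I7 EX
t=25  I5 EX, I7 WR R2
t=26  I5 WR R0
t=27  I8→FPMUL
t=28  I8 RO
t=33  I8 EX
t=34  I8 WR R1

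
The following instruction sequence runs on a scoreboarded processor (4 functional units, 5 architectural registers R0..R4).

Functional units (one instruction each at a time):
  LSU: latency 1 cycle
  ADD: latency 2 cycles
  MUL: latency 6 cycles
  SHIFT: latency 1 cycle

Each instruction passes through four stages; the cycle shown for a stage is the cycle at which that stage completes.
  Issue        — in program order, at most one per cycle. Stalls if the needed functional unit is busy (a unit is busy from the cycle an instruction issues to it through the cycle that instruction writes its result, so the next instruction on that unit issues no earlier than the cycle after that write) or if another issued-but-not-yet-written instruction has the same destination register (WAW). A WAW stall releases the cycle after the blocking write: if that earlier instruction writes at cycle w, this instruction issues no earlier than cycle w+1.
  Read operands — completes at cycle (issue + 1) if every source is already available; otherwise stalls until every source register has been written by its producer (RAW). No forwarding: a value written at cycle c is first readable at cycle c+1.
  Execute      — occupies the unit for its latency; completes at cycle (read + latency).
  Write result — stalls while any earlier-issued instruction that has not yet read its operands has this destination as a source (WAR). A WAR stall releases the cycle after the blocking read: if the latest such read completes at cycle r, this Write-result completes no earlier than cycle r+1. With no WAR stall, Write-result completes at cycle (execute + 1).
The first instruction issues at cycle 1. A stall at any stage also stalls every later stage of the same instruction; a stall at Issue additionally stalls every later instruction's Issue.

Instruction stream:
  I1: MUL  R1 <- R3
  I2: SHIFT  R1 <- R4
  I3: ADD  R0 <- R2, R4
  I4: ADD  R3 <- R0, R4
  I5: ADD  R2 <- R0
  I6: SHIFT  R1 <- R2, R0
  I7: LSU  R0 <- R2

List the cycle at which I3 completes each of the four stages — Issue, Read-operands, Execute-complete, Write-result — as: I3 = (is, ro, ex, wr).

[1] I1→MUL
[2] I1 RO
[8] I1 EX
[9] I1 WR R1
[10] I2→SHIFT
[11] I2 RO · I3→ADD
[12] I2 EX · I3 RO
[13] I2 WR R1
[14] I3 EX
[15] I3 WR R0
[16] I4→ADD
[17] I4 RO
[19] I4 EX
[20] I4 WR R3
[21] I5→ADD
[22] I5 RO · I6→SHIFT
[23] I7→LSU
[24] I5 EX
[25] I5 WR R2
[26] I6 RO · I7 RO
[27] I6 EX · I7 EX
[28] I6 WR R1 · I7 WR R0

I3 = (11, 12, 14, 15)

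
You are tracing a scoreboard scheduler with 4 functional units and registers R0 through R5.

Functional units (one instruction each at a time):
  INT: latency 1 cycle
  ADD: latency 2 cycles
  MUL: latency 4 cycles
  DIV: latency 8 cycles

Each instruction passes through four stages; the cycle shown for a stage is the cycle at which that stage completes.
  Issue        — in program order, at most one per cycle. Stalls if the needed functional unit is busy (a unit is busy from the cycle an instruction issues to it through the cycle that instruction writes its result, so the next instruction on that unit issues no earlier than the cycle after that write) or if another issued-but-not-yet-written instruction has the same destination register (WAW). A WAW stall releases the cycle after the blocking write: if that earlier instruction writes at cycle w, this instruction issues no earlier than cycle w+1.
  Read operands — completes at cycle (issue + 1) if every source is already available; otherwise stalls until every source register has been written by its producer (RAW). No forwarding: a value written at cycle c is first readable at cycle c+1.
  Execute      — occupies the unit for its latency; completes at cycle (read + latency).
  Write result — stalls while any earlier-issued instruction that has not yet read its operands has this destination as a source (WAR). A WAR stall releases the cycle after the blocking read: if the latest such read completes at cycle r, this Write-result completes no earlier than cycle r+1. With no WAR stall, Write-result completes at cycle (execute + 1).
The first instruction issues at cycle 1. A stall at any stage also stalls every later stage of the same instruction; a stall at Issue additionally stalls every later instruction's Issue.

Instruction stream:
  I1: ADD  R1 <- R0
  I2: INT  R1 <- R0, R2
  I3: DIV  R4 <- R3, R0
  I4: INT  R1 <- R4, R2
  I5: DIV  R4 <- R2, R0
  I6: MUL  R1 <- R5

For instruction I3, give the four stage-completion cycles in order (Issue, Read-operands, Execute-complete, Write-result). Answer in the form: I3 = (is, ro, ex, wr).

I3 = (7, 8, 16, 17)

c1: I1 dispatched to ADD
c2: I1 operands ready
c4: I1 complete
c5: R1←I1
c6: I2 dispatched to INT
c7: I2 operands ready; I3 dispatched to DIV
c8: I2 complete; I3 operands ready
c9: R1←I2
c10: I4 dispatched to INT
c16: I3 complete
c17: R4←I3
c18: I4 operands ready; I5 dispatched to DIV
c19: I4 complete; I5 operands ready
c20: R1←I4
c21: I6 dispatched to MUL
c22: I6 operands ready
c26: I6 complete
c27: I5 complete; R1←I6
c28: R4←I5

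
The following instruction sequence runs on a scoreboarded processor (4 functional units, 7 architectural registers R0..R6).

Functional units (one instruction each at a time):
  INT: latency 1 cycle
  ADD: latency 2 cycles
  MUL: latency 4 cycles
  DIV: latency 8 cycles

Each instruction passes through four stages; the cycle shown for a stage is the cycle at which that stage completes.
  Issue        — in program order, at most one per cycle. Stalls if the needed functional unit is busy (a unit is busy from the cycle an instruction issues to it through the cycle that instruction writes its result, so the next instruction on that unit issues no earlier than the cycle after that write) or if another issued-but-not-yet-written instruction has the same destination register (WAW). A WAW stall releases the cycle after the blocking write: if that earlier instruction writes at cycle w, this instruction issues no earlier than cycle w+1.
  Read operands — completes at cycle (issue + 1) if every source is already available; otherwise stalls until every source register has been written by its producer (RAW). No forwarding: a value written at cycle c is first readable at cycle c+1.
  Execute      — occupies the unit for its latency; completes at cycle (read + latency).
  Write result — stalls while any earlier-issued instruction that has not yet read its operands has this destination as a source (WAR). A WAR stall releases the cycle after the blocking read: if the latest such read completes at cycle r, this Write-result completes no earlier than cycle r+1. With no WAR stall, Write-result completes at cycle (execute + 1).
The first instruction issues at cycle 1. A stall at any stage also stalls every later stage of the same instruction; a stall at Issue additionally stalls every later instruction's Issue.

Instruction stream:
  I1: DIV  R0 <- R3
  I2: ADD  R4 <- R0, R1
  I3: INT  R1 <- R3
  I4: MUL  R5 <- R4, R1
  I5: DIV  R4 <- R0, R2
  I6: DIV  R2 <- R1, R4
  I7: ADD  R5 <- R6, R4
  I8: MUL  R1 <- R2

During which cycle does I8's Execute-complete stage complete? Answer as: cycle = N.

I1: IS=1 RO=2 EX=10 WR=11
I2: IS=2 RO=12 EX=14 WR=15  [RAW R0: wait I1 write@11]
I3: IS=3 RO=4 EX=5 WR=13  [WAR R1: wait I2 read@12]
I4: IS=4 RO=16 EX=20 WR=21  [RAW R4: wait I2 write@15]
I5: IS=16 RO=17 EX=25 WR=26  [WAW R4: wait I2 write@15]
I6: IS=27 RO=28 EX=36 WR=37  [struct: DIV busy until I5 writes@26]
I7: IS=28 RO=29 EX=31 WR=32
I8: IS=29 RO=38 EX=42 WR=43  [RAW R2: wait I6 write@37]

cycle = 42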